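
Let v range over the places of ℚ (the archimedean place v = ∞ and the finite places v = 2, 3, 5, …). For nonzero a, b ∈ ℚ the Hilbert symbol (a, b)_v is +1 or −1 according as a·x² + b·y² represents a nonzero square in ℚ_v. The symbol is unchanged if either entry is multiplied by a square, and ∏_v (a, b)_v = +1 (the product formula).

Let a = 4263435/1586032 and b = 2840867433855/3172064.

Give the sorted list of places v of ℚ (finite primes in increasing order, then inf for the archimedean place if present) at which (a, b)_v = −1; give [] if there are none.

(a, b) ≡ (3045, 59570) mod (ℚ^×)²; places V = {2, 3, 5, 7, 11, 17, 23, 29, 37, ∞}.
(a,b)_7: α=-3, u≡2; β=-3, v≡3 (mod 7); (2|7)=+1, (3|7)=-1; sign (−1)^1·+1^-3·-1^-3 = +1.
(a,b)_∞: sgn(3045)=+, sgn(59570)=+, so +1.
(a,b)_11: α=2, u≡3; β=2, v≡1 (mod 11); (3|11)=+1, (1|11)=+1; sign (−1)^0·+1^2·+1^2 = +1.
(a,b)_37: α=0, u≡26; β=1, v≡18 (mod 37); (26|37)=+1, (18|37)=-1; sign (−1)^0·+1^1·-1^0 = +1.
(a,b)_17: α=-2, u≡4; β=-2, v≡2 (mod 17); (4|17)=+1, (2|17)=+1; sign (−1)^0·+1^-2·+1^-2 = +1.
(a,b)_2: α=-4, β=-5; u≡5, v≡1 (mod 8); ε(u)ε(v)=0·0, αω(v)=-4·0, βω(u)=-5·1; sum ≡ 1  ⇒  -1.
(a,b)_3: α=5, u≡1; β=8, v≡2 (mod 3); (1|3)=+1, (2|3)=-1; sign (−1)^0·+1^8·-1^5 = -1.
(a,b)_5: α=1, u≡1; β=1, v≡4 (mod 5); (1|5)=+1, (4|5)=+1; sign (−1)^0·+1^1·+1^1 = +1.
(a,b)_23: α=0, u≡3; β=1, v≡21 (mod 23); (3|23)=+1, (21|23)=-1; sign (−1)^0·+1^1·-1^0 = +1.
(a,b)_29: α=1, u≡27; β=2, v≡20 (mod 29); (27|29)=-1, (20|29)=+1; sign (−1)^0·-1^2·+1^1 = +1.
|Ram(3045, 59570)| = 2, even; anisotropic at {2, 3}.

[2, 3]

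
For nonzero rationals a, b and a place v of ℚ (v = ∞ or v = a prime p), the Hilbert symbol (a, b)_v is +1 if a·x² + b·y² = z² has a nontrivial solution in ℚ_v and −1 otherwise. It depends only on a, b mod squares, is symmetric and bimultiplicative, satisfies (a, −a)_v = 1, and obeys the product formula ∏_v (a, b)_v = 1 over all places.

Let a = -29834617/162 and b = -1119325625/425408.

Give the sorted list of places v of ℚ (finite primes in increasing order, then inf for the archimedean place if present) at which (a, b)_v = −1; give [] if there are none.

Mod squares: a ≡ -43586, b ≡ -943. Check v ∈ {∞, 2, 3, 5, 11, 17, 19, 23, 31, 37, 41}.
v=∞: -43586 < 0 and -943 < 0  ⇒  (a,b)_∞ = -1.
v=19: a=19^1·(≡5), b=19^2·(≡17) mod 19; (5|19)=+1, (17|19)=+1; (−1)^{1·2·9}·(+1)^2·(+1)^1 = +1.
v=23: a=23^0·(≡17), b=23^-1·(≡20) mod 23; (17|23)=-1, (20|23)=-1; (−1)^{0·-1·11}·(-1)^-1·(-1)^0 = -1.
v=2: v_2(a)=-1, v_2(b)=-6; units ≡ 7, 1 (mod 8); ε·ε+αω+βω = 1·0+-1·0+-6·0 ≡ 0  ⇒  (a,b)_2 = +1.
v=37: a=37^3·(≡24), b=37^0·(≡6) mod 37; (24|37)=-1, (6|37)=-1; (−1)^{3·0·18}·(-1)^0·(-1)^3 = -1.
v=3: a=3^-4·(≡1), b=3^0·(≡2) mod 3; (1|3)=+1, (2|3)=-1; (−1)^{-4·0·1}·(+1)^0·(-1)^-4 = +1.
v=11: a=11^0·(≡7), b=11^2·(≡9) mod 11; (7|11)=-1, (9|11)=+1; (−1)^{0·2·5}·(-1)^2·(+1)^0 = +1.
v=31: a=31^1·(≡16), b=31^0·(≡20) mod 31; (16|31)=+1, (20|31)=+1; (−1)^{1·0·15}·(+1)^0·(+1)^1 = +1.
v=17: a=17^0·(≡1), b=17^-2·(≡2) mod 17; (1|17)=+1, (2|17)=+1; (−1)^{0·-2·8}·(+1)^-2·(+1)^0 = +1.
v=5: a=5^0·(≡4), b=5^4·(≡3) mod 5; (4|5)=+1, (3|5)=-1; (−1)^{0·4·2}·(+1)^4·(-1)^0 = +1.
v=41: a=41^0·(≡12), b=41^1·(≡20) mod 41; (12|41)=-1, (20|41)=+1; (−1)^{0·1·20}·(-1)^1·(+1)^0 = -1.
(-43586, -943 / ℚ) ramifies at {23, 37, 41, ∞}: a division algebra.

[23, 37, 41, inf]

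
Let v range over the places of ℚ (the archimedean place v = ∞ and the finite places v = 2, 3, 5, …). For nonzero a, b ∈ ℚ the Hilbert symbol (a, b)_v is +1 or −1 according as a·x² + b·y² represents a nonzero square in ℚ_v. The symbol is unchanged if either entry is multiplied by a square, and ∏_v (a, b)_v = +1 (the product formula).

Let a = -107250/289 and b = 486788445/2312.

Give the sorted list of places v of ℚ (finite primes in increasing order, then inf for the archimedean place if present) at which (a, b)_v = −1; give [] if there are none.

[2, 11]

(a, b) ≡ (-4290, 10) mod (ℚ^×)²; places V = {2, 3, 5, 11, 13, 17, 23, ∞}.
(a,b)_17: α=-2, u≡3; β=-2, v≡3 (mod 17); (3|17)=-1, (3|17)=-1; sign (−1)^0·-1^-2·-1^-2 = +1.
(a,b)_3: α=1, u≡1; β=2, v≡1 (mod 3); (1|3)=+1, (1|3)=+1; sign (−1)^0·+1^2·+1^1 = +1.
(a,b)_13: α=1, u≡6; β=2, v≡9 (mod 13); (6|13)=-1, (9|13)=+1; sign (−1)^0·-1^2·+1^1 = +1.
(a,b)_2: α=1, β=-3; u≡7, v≡5 (mod 8); ε(u)ε(v)=1·0, αω(v)=1·1, βω(u)=-3·0; sum ≡ 1  ⇒  -1.
(a,b)_∞: sgn(-4290)=−, sgn(10)=+, so +1.
(a,b)_23: α=0, u≡7; β=2, v≡19 (mod 23); (7|23)=-1, (19|23)=-1; sign (−1)^0·-1^2·-1^0 = +1.
(a,b)_5: α=3, u≡3; β=1, v≡2 (mod 5); (3|5)=-1, (2|5)=-1; sign (−1)^0·-1^1·-1^3 = +1.
(a,b)_11: α=1, u≡6; β=2, v≡2 (mod 11); (6|11)=-1, (2|11)=-1; sign (−1)^0·-1^2·-1^1 = -1.
Ram(-4290, 10) = {2, 11}; no ℚ_2-point on the conic.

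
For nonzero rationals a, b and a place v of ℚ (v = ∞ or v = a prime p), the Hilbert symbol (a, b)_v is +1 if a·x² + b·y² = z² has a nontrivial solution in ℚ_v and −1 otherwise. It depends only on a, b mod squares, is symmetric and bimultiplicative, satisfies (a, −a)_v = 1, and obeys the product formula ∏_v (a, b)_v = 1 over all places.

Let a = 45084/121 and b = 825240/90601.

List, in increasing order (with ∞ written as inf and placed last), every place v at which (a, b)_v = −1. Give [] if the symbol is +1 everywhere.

[2, 3]

Mod squares: a ≡ 39, b ≡ 390. Check v ∈ {∞, 2, 3, 5, 7, 11, 13, 17, 23, 43}.
v=43: a=43^0·(≡19), b=43^-2·(≡26) mod 43; (19|43)=-1, (26|43)=-1; (−1)^{0·-2·21}·(-1)^-2·(-1)^0 = +1.
v=13: a=13^1·(≡9), b=13^1·(≡10) mod 13; (9|13)=+1, (10|13)=+1; (−1)^{1·1·6}·(+1)^1·(+1)^1 = +1.
v=3: a=3^1·(≡1), b=3^1·(≡1) mod 3; (1|3)=+1, (1|3)=+1; (−1)^{1·1·1}·(+1)^1·(+1)^1 = -1.
v=23: a=23^0·(≡16), b=23^2·(≡22) mod 23; (16|23)=+1, (22|23)=-1; (−1)^{0·2·11}·(+1)^2·(-1)^0 = +1.
v=5: a=5^0·(≡4), b=5^1·(≡3) mod 5; (4|5)=+1, (3|5)=-1; (−1)^{0·1·2}·(+1)^1·(-1)^0 = +1.
v=2: v_2(a)=2, v_2(b)=3; units ≡ 7, 3 (mod 8); ε·ε+αω+βω = 1·1+2·1+3·0 ≡ 1  ⇒  (a,b)_2 = -1.
v=∞: 39 > 0 and 390 > 0  ⇒  (a,b)_∞ = +1.
v=17: a=17^2·(≡10), b=17^0·(≡16) mod 17; (10|17)=-1, (16|17)=+1; (−1)^{2·0·8}·(-1)^0·(+1)^2 = +1.
v=7: a=7^0·(≡2), b=7^-2·(≡3) mod 7; (2|7)=+1, (3|7)=-1; (−1)^{0·-2·3}·(+1)^-2·(-1)^0 = +1.
v=11: a=11^-2·(≡6), b=11^0·(≡4) mod 11; (6|11)=-1, (4|11)=+1; (−1)^{-2·0·5}·(-1)^0·(+1)^-2 = +1.
Ram(39, 390) = {2, 3}; no ℚ_2-point on the conic.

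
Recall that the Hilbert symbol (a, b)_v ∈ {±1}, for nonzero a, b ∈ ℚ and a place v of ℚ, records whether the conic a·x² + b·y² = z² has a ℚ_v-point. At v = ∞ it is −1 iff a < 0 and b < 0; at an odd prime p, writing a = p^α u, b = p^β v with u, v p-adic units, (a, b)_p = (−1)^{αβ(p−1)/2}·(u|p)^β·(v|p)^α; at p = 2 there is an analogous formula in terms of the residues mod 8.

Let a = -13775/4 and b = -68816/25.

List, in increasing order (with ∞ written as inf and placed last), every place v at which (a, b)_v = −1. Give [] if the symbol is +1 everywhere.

(a, b) ≡ (-551, -4301) mod (ℚ^×)²; places V = {2, 5, 11, 17, 19, 23, 29, ∞}.
(a,b)_23: α=0, u≡12; β=1, v≡22 (mod 23); (12|23)=+1, (22|23)=-1; sign (−1)^0·+1^1·-1^0 = +1.
(a,b)_17: α=0, u≡3; β=1, v≡4 (mod 17); (3|17)=-1, (4|17)=+1; sign (−1)^0·-1^1·+1^0 = -1.
(a,b)_5: α=2, u≡1; β=-2, v≡4 (mod 5); (1|5)=+1, (4|5)=+1; sign (−1)^0·+1^-2·+1^2 = +1.
(a,b)_∞: sgn(-551)=−, sgn(-4301)=−, so -1.
(a,b)_2: α=-2, β=4; u≡1, v≡3 (mod 8); ε(u)ε(v)=0·1, αω(v)=-2·1, βω(u)=4·0; sum ≡ 0  ⇒  +1.
(a,b)_11: α=0, u≡2; β=1, v≡1 (mod 11); (2|11)=-1, (1|11)=+1; sign (−1)^0·-1^1·+1^0 = -1.
(a,b)_19: α=1, u≡4; β=0, v≡13 (mod 19); (4|19)=+1, (13|19)=-1; sign (−1)^0·+1^0·-1^1 = -1.
(a,b)_29: α=1, u≡19; β=0, v≡7 (mod 29); (19|29)=-1, (7|29)=+1; sign (−1)^0·-1^0·+1^1 = +1.
|Ram(-551, -4301)| = 4, even; anisotropic at {11, 17, 19, ∞}.

[11, 17, 19, inf]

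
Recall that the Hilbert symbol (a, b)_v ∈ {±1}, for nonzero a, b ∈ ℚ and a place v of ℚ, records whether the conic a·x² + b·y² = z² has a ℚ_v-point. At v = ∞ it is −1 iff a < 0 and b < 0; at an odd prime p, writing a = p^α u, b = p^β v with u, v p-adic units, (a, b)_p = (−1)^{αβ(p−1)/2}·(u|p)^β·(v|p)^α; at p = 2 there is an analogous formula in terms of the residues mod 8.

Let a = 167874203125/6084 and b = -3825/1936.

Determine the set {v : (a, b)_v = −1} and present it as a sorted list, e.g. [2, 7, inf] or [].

[17, 19, 29, 37]

Mod squares: a ≡ 10743949, b ≡ -17. Check v ∈ {∞, 2, 3, 5, 11, 13, 17, 19, 29, 31, 37}.
v=3: a=3^-2·(≡1), b=3^2·(≡1) mod 3; (1|3)=+1, (1|3)=+1; (−1)^{-2·2·1}·(+1)^2·(+1)^-2 = +1.
v=∞: 10743949 > 0 and -17 < 0  ⇒  (a,b)_∞ = +1.
v=5: a=5^6·(≡1), b=5^2·(≡2) mod 5; (1|5)=+1, (2|5)=-1; (−1)^{6·2·2}·(+1)^2·(-1)^6 = +1.
v=11: a=11^0·(≡2), b=11^-2·(≡5) mod 11; (2|11)=-1, (5|11)=+1; (−1)^{0·-2·5}·(-1)^-2·(+1)^0 = +1.
v=29: a=29^1·(≡6), b=29^0·(≡12) mod 29; (6|29)=+1, (12|29)=-1; (−1)^{1·0·14}·(+1)^0·(-1)^1 = -1.
v=13: a=13^-2·(≡7), b=13^0·(≡3) mod 13; (7|13)=-1, (3|13)=+1; (−1)^{-2·0·6}·(-1)^0·(+1)^-2 = +1.
v=17: a=17^1·(≡12), b=17^1·(≡2) mod 17; (12|17)=-1, (2|17)=+1; (−1)^{1·1·8}·(-1)^1·(+1)^1 = -1.
v=37: a=37^1·(≡3), b=37^0·(≡5) mod 37; (3|37)=+1, (5|37)=-1; (−1)^{1·0·18}·(+1)^0·(-1)^1 = -1.
v=2: v_2(a)=-2, v_2(b)=-4; units ≡ 5, 7 (mod 8); ε·ε+αω+βω = 0·1+-2·0+-4·1 ≡ 0  ⇒  (a,b)_2 = +1.
v=31: a=31^1·(≡27), b=31^0·(≡8) mod 31; (27|31)=-1, (8|31)=+1; (−1)^{1·0·15}·(-1)^0·(+1)^1 = +1.
v=19: a=19^1·(≡2), b=19^0·(≡3) mod 19; (2|19)=-1, (3|19)=-1; (−1)^{1·0·9}·(-1)^0·(-1)^1 = -1.
(10743949, -17 / ℚ) ramifies at {17, 19, 29, 37}: a division algebra.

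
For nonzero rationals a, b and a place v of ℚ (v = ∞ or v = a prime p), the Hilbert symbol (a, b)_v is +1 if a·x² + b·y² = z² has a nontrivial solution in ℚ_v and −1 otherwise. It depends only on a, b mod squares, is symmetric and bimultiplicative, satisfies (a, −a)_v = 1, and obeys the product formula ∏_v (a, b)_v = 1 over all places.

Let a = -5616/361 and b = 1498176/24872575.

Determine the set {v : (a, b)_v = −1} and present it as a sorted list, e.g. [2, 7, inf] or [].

[7, 13]

(a, b) ≡ (-39, 7) mod (ℚ^×)²; places V = {2, 3, 5, 7, 13, 17, 19, 29, ∞}.
(a,b)_5: α=0, u≡4; β=-2, v≡2 (mod 5); (4|5)=+1, (2|5)=-1; sign (−1)^0·+1^-2·-1^0 = +1.
(a,b)_∞: sgn(-39)=−, sgn(7)=+, so +1.
(a,b)_29: α=0, u≡3; β=-2, v≡16 (mod 29); (3|29)=-1, (16|29)=+1; sign (−1)^0·-1^-2·+1^0 = +1.
(a,b)_19: α=-2, u≡8; β=0, v≡6 (mod 19); (8|19)=-1, (6|19)=+1; sign (−1)^0·-1^0·+1^-2 = +1.
(a,b)_13: α=1, u≡1; β=-2, v≡2 (mod 13); (1|13)=+1, (2|13)=-1; sign (−1)^0·+1^-2·-1^1 = -1.
(a,b)_3: α=3, u≡2; β=4, v≡1 (mod 3); (2|3)=-1, (1|3)=+1; sign (−1)^0·-1^4·+1^3 = +1.
(a,b)_17: α=0, u≡7; β=2, v≡3 (mod 17); (7|17)=-1, (3|17)=-1; sign (−1)^0·-1^2·-1^0 = +1.
(a,b)_7: α=0, u≡3; β=-1, v≡2 (mod 7); (3|7)=-1, (2|7)=+1; sign (−1)^0·-1^-1·+1^0 = -1.
(a,b)_2: α=4, β=6; u≡1, v≡7 (mod 8); ε(u)ε(v)=0·1, αω(v)=4·0, βω(u)=6·0; sum ≡ 0  ⇒  +1.
(-39, 7 / ℚ) ramifies at {7, 13}: a division algebra.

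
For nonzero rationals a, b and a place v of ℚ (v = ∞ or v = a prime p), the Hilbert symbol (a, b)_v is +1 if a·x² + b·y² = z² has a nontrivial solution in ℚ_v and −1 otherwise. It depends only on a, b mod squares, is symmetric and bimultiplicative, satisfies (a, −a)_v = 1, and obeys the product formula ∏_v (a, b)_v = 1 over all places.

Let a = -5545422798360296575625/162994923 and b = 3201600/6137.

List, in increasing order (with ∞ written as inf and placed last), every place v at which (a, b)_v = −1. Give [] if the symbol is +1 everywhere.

Mod squares: a ≡ -1111443, b ≡ 34017. Check v ∈ {∞, 2, 3, 5, 7, 11, 13, 17, 19, 23, 29, 31, 37}.
v=31: a=31^1·(≡2), b=31^0·(≡18) mod 31; (2|31)=+1, (18|31)=+1; (−1)^{1·0·15}·(+1)^0·(+1)^1 = +1.
v=19: a=19^1·(≡6), b=19^-2·(≡7) mod 19; (6|19)=+1, (7|19)=+1; (−1)^{1·-2·9}·(+1)^-2·(+1)^1 = +1.
v=2: v_2(a)=0, v_2(b)=6; units ≡ 5, 1 (mod 8); ε·ε+αω+βω = 0·0+0·0+6·1 ≡ 0  ⇒  (a,b)_2 = +1.
v=3: a=3^-9·(≡1), b=3^1·(≡2) mod 3; (1|3)=+1, (2|3)=-1; (−1)^{-9·1·1}·(+1)^1·(-1)^-9 = +1.
v=5: a=5^4·(≡3), b=5^2·(≡2) mod 5; (3|5)=-1, (2|5)=-1; (−1)^{4·2·2}·(-1)^2·(-1)^4 = +1.
v=23: a=23^4·(≡9), b=23^1·(≡22) mod 23; (9|23)=+1, (22|23)=-1; (−1)^{4·1·11}·(+1)^1·(-1)^4 = +1.
v=11: a=11^2·(≡2), b=11^0·(≡5) mod 11; (2|11)=-1, (5|11)=+1; (−1)^{2·0·5}·(-1)^0·(+1)^2 = +1.
v=29: a=29^4·(≡17), b=29^1·(≡24) mod 29; (17|29)=-1, (24|29)=+1; (−1)^{4·1·14}·(-1)^1·(+1)^4 = -1.
v=17: a=17^1·(≡7), b=17^-1·(≡6) mod 17; (7|17)=-1, (6|17)=-1; (−1)^{1·-1·8}·(-1)^-1·(-1)^1 = +1.
v=∞: -1111443 < 0 and 34017 > 0  ⇒  (a,b)_∞ = +1.
v=13: a=13^-2·(≡6), b=13^0·(≡12) mod 13; (6|13)=-1, (12|13)=+1; (−1)^{-2·0·6}·(-1)^0·(+1)^-2 = +1.
v=7: a=7^-2·(≡6), b=7^0·(≡2) mod 7; (6|7)=-1, (2|7)=+1; (−1)^{-2·0·3}·(-1)^0·(+1)^-2 = +1.
v=37: a=37^1·(≡31), b=37^0·(≡2) mod 37; (31|37)=-1, (2|37)=-1; (−1)^{1·0·18}·(-1)^0·(-1)^1 = -1.
Ram(-1111443, 34017) = {29, 37}; no ℚ_29-point on the conic.

[29, 37]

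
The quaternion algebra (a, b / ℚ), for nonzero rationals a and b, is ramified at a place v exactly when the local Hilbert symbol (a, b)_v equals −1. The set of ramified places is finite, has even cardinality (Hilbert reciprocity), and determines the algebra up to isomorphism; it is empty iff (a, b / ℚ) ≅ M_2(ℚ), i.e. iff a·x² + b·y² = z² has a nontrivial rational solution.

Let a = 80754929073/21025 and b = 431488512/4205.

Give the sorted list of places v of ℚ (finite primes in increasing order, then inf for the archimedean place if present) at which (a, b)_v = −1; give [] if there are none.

Mod squares: a ≡ 273, b ≡ 390. Check v ∈ {∞, 2, 3, 5, 7, 13, 29}.
v=2: v_2(a)=0, v_2(b)=9; units ≡ 1, 3 (mod 8); ε·ε+αω+βω = 0·1+0·1+9·0 ≡ 0  ⇒  (a,b)_2 = +1.
v=29: a=29^-2·(≡17), b=29^-2·(≡7) mod 29; (17|29)=-1, (7|29)=+1; (−1)^{-2·-2·14}·(-1)^-2·(+1)^-2 = +1.
v=∞: 273 > 0 and 390 > 0  ⇒  (a,b)_∞ = +1.
v=5: a=5^-2·(≡3), b=5^-1·(≡2) mod 5; (3|5)=-1, (2|5)=-1; (−1)^{-2·-1·2}·(-1)^-1·(-1)^-2 = -1.
v=13: a=13^3·(≡5), b=13^1·(≡1) mod 13; (5|13)=-1, (1|13)=+1; (−1)^{3·1·6}·(-1)^1·(+1)^3 = -1.
v=7: a=7^5·(≡1), b=7^4·(≡3) mod 7; (1|7)=+1, (3|7)=-1; (−1)^{5·4·3}·(+1)^4·(-1)^5 = -1.
v=3: a=3^7·(≡1), b=3^3·(≡1) mod 3; (1|3)=+1, (1|3)=+1; (−1)^{7·3·1}·(+1)^3·(+1)^7 = -1.
Ram(273, 390) = {3, 5, 7, 13}; no ℚ_3-point on the conic.

[3, 5, 7, 13]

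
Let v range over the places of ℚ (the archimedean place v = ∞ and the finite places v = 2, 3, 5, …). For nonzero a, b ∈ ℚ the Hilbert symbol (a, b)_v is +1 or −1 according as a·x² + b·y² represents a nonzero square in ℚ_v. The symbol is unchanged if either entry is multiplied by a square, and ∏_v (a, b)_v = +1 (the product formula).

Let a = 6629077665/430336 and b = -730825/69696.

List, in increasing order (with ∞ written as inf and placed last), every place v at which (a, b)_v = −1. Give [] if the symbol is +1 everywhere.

[5, 7]

Mod squares: a ≡ 31465, b ≡ -29233. Check v ∈ {∞, 2, 3, 5, 7, 11, 17, 23, 29, 31, 41}.
v=5: a=5^1·(≡3), b=5^2·(≡2) mod 5; (3|5)=-1, (2|5)=-1; (−1)^{1·2·2}·(-1)^2·(-1)^1 = -1.
v=29: a=29^1·(≡2), b=29^0·(≡23) mod 29; (2|29)=-1, (23|29)=+1; (−1)^{1·0·14}·(-1)^0·(+1)^1 = +1.
v=7: a=7^1·(≡4), b=7^0·(≡6) mod 7; (4|7)=+1, (6|7)=-1; (−1)^{1·0·3}·(+1)^0·(-1)^1 = -1.
v=∞: 31465 > 0 and -29233 < 0  ⇒  (a,b)_∞ = +1.
v=41: a=41^-2·(≡25), b=41^1·(≡18) mod 41; (25|41)=+1, (18|41)=+1; (−1)^{-2·1·20}·(+1)^1·(+1)^-2 = +1.
v=2: v_2(a)=-8, v_2(b)=-6; units ≡ 1, 7 (mod 8); ε·ε+αω+βω = 0·1+-8·0+-6·0 ≡ 0  ⇒  (a,b)_2 = +1.
v=17: a=17^2·(≡15), b=17^0·(≡3) mod 17; (15|17)=+1, (3|17)=-1; (−1)^{2·0·8}·(+1)^0·(-1)^2 = +1.
v=11: a=11^0·(≡9), b=11^-2·(≡1) mod 11; (9|11)=+1, (1|11)=+1; (−1)^{0·-2·5}·(+1)^-2·(+1)^0 = +1.
v=23: a=23^0·(≡4), b=23^1·(≡21) mod 23; (4|23)=+1, (21|23)=-1; (−1)^{0·1·11}·(+1)^1·(-1)^0 = +1.
v=3: a=3^6·(≡1), b=3^-2·(≡2) mod 3; (1|3)=+1, (2|3)=-1; (−1)^{6·-2·1}·(+1)^-2·(-1)^6 = +1.
v=31: a=31^1·(≡17), b=31^1·(≡2) mod 31; (17|31)=-1, (2|31)=+1; (−1)^{1·1·15}·(-1)^1·(+1)^1 = +1.
|Ram(31465, -29233)| = 2, even; anisotropic at {5, 7}.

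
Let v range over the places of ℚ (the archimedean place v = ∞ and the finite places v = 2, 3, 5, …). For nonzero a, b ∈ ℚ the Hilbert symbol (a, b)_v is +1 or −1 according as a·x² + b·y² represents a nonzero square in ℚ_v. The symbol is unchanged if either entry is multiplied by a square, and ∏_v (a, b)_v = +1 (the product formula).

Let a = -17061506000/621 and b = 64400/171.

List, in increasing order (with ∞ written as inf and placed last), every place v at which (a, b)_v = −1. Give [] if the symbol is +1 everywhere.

(a, b) ≡ (-1225785, 3059) mod (ℚ^×)²; places V = {2, 3, 5, 7, 11, 17, 19, 23, ∞}.
(a,b)_∞: sgn(-1225785)=−, sgn(3059)=+, so +1.
(a,b)_17: α=1, u≡2; β=0, v≡4 (mod 17); (2|17)=+1, (4|17)=+1; sign (−1)^0·+1^0·+1^1 = +1.
(a,b)_23: α=-1, u≡19; β=1, v≡4 (mod 23); (19|23)=-1, (4|23)=+1; sign (−1)^1·-1^1·+1^-1 = +1.
(a,b)_19: α=1, u≡11; β=-1, v≡1 (mod 19); (11|19)=+1, (1|19)=+1; sign (−1)^1·+1^-1·+1^1 = -1.
(a,b)_11: α=1, u≡7; β=0, v≡1 (mod 11); (7|11)=-1, (1|11)=+1; sign (−1)^0·-1^0·+1^1 = +1.
(a,b)_2: α=4, β=4; u≡7, v≡3 (mod 8); ε(u)ε(v)=1·1, αω(v)=4·1, βω(u)=4·0; sum ≡ 1  ⇒  -1.
(a,b)_5: α=3, u≡2; β=2, v≡1 (mod 5); (2|5)=-1, (1|5)=+1; sign (−1)^0·-1^2·+1^3 = +1.
(a,b)_7: α=4, u≡3; β=1, v≡3 (mod 7); (3|7)=-1, (3|7)=-1; sign (−1)^0·-1^1·-1^4 = -1.
(a,b)_3: α=-3, u≡2; β=-2, v≡2 (mod 3); (2|3)=-1, (2|3)=-1; sign (−1)^0·-1^-2·-1^-3 = -1.
(-1225785, 3059 / ℚ) ramifies at {2, 3, 7, 19}: a division algebra.

[2, 3, 7, 19]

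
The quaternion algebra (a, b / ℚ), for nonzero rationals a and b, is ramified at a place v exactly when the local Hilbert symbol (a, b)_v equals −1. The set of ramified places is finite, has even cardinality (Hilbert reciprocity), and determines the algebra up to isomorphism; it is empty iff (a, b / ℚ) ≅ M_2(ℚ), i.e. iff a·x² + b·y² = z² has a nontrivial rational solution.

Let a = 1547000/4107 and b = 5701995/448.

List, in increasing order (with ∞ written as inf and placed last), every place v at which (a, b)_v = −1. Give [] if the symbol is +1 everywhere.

[2, 3, 13, 17]

Mod squares: a ≡ 46410, b ≡ 1365. Check v ∈ {∞, 2, 3, 5, 7, 13, 17, 19, 37}.
v=3: a=3^-1·(≡2), b=3^5·(≡2) mod 3; (2|3)=-1, (2|3)=-1; (−1)^{-1·5·1}·(-1)^5·(-1)^-1 = -1.
v=2: v_2(a)=3, v_2(b)=-6; units ≡ 5, 5 (mod 8); ε·ε+αω+βω = 0·0+3·1+-6·1 ≡ 1  ⇒  (a,b)_2 = -1.
v=5: a=5^3·(≡3), b=5^1·(≡3) mod 5; (3|5)=-1, (3|5)=-1; (−1)^{3·1·2}·(-1)^1·(-1)^3 = +1.
v=37: a=37^-2·(≡10), b=37^0·(≡9) mod 37; (10|37)=+1, (9|37)=+1; (−1)^{-2·0·18}·(+1)^0·(+1)^-2 = +1.
v=∞: 46410 > 0 and 1365 > 0  ⇒  (a,b)_∞ = +1.
v=19: a=19^0·(≡13), b=19^2·(≡4) mod 19; (13|19)=-1, (4|19)=+1; (−1)^{0·2·9}·(-1)^2·(+1)^0 = +1.
v=17: a=17^1·(≡5), b=17^0·(≡7) mod 17; (5|17)=-1, (7|17)=-1; (−1)^{1·0·8}·(-1)^0·(-1)^1 = -1.
v=13: a=13^1·(≡2), b=13^1·(≡10) mod 13; (2|13)=-1, (10|13)=+1; (−1)^{1·1·6}·(-1)^1·(+1)^1 = -1.
v=7: a=7^1·(≡2), b=7^-1·(≡5) mod 7; (2|7)=+1, (5|7)=-1; (−1)^{1·-1·3}·(+1)^-1·(-1)^1 = +1.
|Ram(46410, 1365)| = 4, even; anisotropic at {2, 3, 13, 17}.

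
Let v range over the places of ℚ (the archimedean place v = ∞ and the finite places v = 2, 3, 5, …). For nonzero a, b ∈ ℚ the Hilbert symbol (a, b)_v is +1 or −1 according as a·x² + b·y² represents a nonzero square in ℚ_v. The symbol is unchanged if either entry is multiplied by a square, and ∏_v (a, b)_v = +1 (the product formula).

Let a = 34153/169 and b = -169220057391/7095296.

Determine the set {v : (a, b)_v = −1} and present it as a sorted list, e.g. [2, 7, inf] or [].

[41, 47]

(a, b) ≡ (697, -32759) mod (ℚ^×)²; places V = {2, 3, 7, 11, 13, 17, 41, 47, ∞}.
(a,b)_41: α=1, u≡19; β=-1, v≡16 (mod 41); (19|41)=-1, (16|41)=+1; sign (−1)^0·-1^-1·+1^1 = -1.
(a,b)_∞: sgn(697)=+, sgn(-32759)=−, so +1.
(a,b)_7: α=2, u≡4; β=4, v≡1 (mod 7); (4|7)=+1, (1|7)=+1; sign (−1)^0·+1^4·+1^2 = +1.
(a,b)_13: α=-2, u≡2; β=-2, v≡10 (mod 13); (2|13)=-1, (10|13)=+1; sign (−1)^0·-1^-2·+1^-2 = +1.
(a,b)_2: α=0, β=-10; u≡1, v≡1 (mod 8); ε(u)ε(v)=0·0, αω(v)=0·0, βω(u)=-10·0; sum ≡ 0  ⇒  +1.
(a,b)_47: α=0, u≡33; β=1, v≡6 (mod 47); (33|47)=-1, (6|47)=+1; sign (−1)^0·-1^1·+1^0 = -1.
(a,b)_3: α=0, u≡1; β=6, v≡1 (mod 3); (1|3)=+1, (1|3)=+1; sign (−1)^0·+1^6·+1^0 = +1.
(a,b)_11: α=0, u≡5; β=2, v≡8 (mod 11); (5|11)=+1, (8|11)=-1; sign (−1)^0·+1^2·-1^0 = +1.
(a,b)_17: α=1, u≡14; β=1, v≡12 (mod 17); (14|17)=-1, (12|17)=-1; sign (−1)^0·-1^1·-1^1 = +1.
Ram(697, -32759) = {41, 47}; no ℚ_41-point on the conic.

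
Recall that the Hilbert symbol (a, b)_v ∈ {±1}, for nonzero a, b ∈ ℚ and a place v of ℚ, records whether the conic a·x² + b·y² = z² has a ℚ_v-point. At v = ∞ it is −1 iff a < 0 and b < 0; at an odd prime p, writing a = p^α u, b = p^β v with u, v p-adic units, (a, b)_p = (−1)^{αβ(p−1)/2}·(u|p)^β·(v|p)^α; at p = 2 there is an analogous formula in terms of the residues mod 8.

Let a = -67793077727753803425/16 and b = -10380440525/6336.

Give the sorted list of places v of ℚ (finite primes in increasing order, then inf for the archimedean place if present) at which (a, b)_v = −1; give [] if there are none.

[7, 13, 19, inf]

Mod squares: a ≡ -78793, b ≡ -551551. Check v ∈ {∞, 2, 3, 5, 7, 11, 13, 19, 29}.
v=13: a=13^5·(≡9), b=13^3·(≡5) mod 13; (9|13)=+1, (5|13)=-1; (−1)^{5·3·6}·(+1)^3·(-1)^5 = -1.
v=∞: -78793 < 0 and -551551 < 0  ⇒  (a,b)_∞ = -1.
v=19: a=19^3·(≡18), b=19^1·(≡15) mod 19; (18|19)=-1, (15|19)=-1; (−1)^{3·1·9}·(-1)^1·(-1)^3 = -1.
v=3: a=3^4·(≡2), b=3^-2·(≡2) mod 3; (2|3)=-1, (2|3)=-1; (−1)^{4·-2·1}·(-1)^-2·(-1)^4 = +1.
v=29: a=29^3·(≡25), b=29^1·(≡16) mod 29; (25|29)=+1, (16|29)=+1; (−1)^{3·1·14}·(+1)^1·(+1)^3 = +1.
v=7: a=7^2·(≡3), b=7^3·(≡6) mod 7; (3|7)=-1, (6|7)=-1; (−1)^{2·3·3}·(-1)^3·(-1)^2 = -1.
v=2: v_2(a)=-4, v_2(b)=-6; units ≡ 7, 1 (mod 8); ε·ε+αω+βω = 1·0+-4·0+-6·0 ≡ 0  ⇒  (a,b)_2 = +1.
v=5: a=5^2·(≡3), b=5^2·(≡4) mod 5; (3|5)=-1, (4|5)=+1; (−1)^{2·2·2}·(-1)^2·(+1)^2 = +1.
v=11: a=11^1·(≡1), b=11^-1·(≡10) mod 11; (1|11)=+1, (10|11)=-1; (−1)^{1·-1·5}·(+1)^-1·(-1)^1 = +1.
(-78793, -551551 / ℚ) ramifies at {7, 13, 19, ∞}: a division algebra.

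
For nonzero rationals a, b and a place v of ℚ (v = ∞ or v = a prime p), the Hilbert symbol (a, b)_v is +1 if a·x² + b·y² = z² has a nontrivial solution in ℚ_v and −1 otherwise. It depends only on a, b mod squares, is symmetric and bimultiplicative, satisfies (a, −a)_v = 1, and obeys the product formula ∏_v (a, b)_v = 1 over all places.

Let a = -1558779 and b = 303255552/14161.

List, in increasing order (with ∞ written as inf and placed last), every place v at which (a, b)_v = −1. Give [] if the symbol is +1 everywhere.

[3, 19, 29, 37]

(a, b) ≡ (-1558779, 74037) mod (ℚ^×)²; places V = {2, 3, 7, 17, 19, 23, 29, 37, 41, ∞}.
(a,b)_3: α=1, u≡1; β=1, v≡1 (mod 3); (1|3)=+1, (1|3)=+1; sign (−1)^1·+1^1·+1^1 = -1.
(a,b)_17: α=0, u≡2; β=-2, v≡1 (mod 17); (2|17)=+1, (1|17)=+1; sign (−1)^0·+1^-2·+1^0 = +1.
(a,b)_37: α=0, u≡31; β=1, v≡7 (mod 37); (31|37)=-1, (7|37)=+1; sign (−1)^0·-1^1·+1^0 = -1.
(a,b)_19: α=1, u≡1; β=0, v≡8 (mod 19); (1|19)=+1, (8|19)=-1; sign (−1)^0·+1^0·-1^1 = -1.
(a,b)_23: α=1, u≡8; β=1, v≡20 (mod 23); (8|23)=+1, (20|23)=-1; sign (−1)^1·+1^1·-1^1 = +1.
(a,b)_29: α=1, u≡15; β=1, v≡4 (mod 29); (15|29)=-1, (4|29)=+1; sign (−1)^0·-1^1·+1^1 = -1.
(a,b)_2: α=0, β=12; u≡5, v≡5 (mod 8); ε(u)ε(v)=0·0, αω(v)=0·1, βω(u)=12·1; sum ≡ 0  ⇒  +1.
(a,b)_∞: sgn(-1558779)=−, sgn(74037)=+, so +1.
(a,b)_7: α=0, u≡2; β=-2, v≡6 (mod 7); (2|7)=+1, (6|7)=-1; sign (−1)^0·+1^-2·-1^0 = +1.
(a,b)_41: α=1, u≡29; β=0, v≡33 (mod 41); (29|41)=-1, (33|41)=+1; sign (−1)^0·-1^0·+1^1 = +1.
Ram(-1558779, 74037) = {3, 19, 29, 37}; no ℚ_3-point on the conic.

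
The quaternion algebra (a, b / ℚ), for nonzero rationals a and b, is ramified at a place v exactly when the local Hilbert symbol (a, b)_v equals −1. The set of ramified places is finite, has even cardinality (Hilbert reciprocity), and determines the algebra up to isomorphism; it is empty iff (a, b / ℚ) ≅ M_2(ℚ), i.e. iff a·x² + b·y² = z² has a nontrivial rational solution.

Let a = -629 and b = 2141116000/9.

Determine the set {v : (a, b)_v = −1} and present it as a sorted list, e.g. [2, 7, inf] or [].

[17, 23]

Mod squares: a ≡ -629, b ≡ 3910. Check v ∈ {∞, 2, 3, 5, 17, 23, 37}.
v=5: a=5^0·(≡1), b=5^3·(≡2) mod 5; (1|5)=+1, (2|5)=-1; (−1)^{0·3·2}·(+1)^3·(-1)^0 = +1.
v=3: a=3^0·(≡1), b=3^-2·(≡1) mod 3; (1|3)=+1, (1|3)=+1; (−1)^{0·-2·1}·(+1)^-2·(+1)^0 = +1.
v=23: a=23^0·(≡15), b=23^1·(≡16) mod 23; (15|23)=-1, (16|23)=+1; (−1)^{0·1·11}·(-1)^1·(+1)^0 = -1.
v=∞: -629 < 0 and 3910 > 0  ⇒  (a,b)_∞ = +1.
v=37: a=37^1·(≡20), b=37^2·(≡34) mod 37; (20|37)=-1, (34|37)=+1; (−1)^{1·2·18}·(-1)^2·(+1)^1 = +1.
v=2: v_2(a)=0, v_2(b)=5; units ≡ 3, 3 (mod 8); ε·ε+αω+βω = 1·1+0·1+5·1 ≡ 0  ⇒  (a,b)_2 = +1.
v=17: a=17^1·(≡14), b=17^1·(≡13) mod 17; (14|17)=-1, (13|17)=+1; (−1)^{1·1·8}·(-1)^1·(+1)^1 = -1.
Ram(-629, 3910) = {17, 23}; no ℚ_17-point on the conic.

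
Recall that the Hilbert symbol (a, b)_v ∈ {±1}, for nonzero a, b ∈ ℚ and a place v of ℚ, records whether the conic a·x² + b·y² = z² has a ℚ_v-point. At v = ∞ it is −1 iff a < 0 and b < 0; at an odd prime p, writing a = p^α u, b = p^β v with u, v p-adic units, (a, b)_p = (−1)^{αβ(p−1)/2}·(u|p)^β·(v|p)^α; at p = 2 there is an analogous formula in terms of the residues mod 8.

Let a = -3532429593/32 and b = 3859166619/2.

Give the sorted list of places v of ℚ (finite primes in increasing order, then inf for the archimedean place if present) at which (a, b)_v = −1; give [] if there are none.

Mod squares: a ≡ -7714, b ≡ 13398. Check v ∈ {∞, 2, 3, 7, 11, 19, 23, 29}.
v=∞: -7714 < 0 and 13398 > 0  ⇒  (a,b)_∞ = +1.
v=23: a=23^0·(≡17), b=23^2·(≡1) mod 23; (17|23)=-1, (1|23)=+1; (−1)^{0·2·11}·(-1)^2·(+1)^0 = +1.
v=2: v_2(a)=-5, v_2(b)=-1; units ≡ 7, 3 (mod 8); ε·ε+αω+βω = 1·1+-5·1+-1·0 ≡ 0  ⇒  (a,b)_2 = +1.
v=3: a=3^2·(≡2), b=3^3·(≡2) mod 3; (2|3)=-1, (2|3)=-1; (−1)^{2·3·1}·(-1)^3·(-1)^2 = -1.
v=19: a=19^1·(≡8), b=19^0·(≡15) mod 19; (8|19)=-1, (15|19)=-1; (−1)^{1·0·9}·(-1)^0·(-1)^1 = -1.
v=29: a=29^3·(≡6), b=29^1·(≡2) mod 29; (6|29)=+1, (2|29)=-1; (−1)^{3·1·14}·(+1)^1·(-1)^3 = -1.
v=11: a=11^2·(≡7), b=11^3·(≡7) mod 11; (7|11)=-1, (7|11)=-1; (−1)^{2·3·5}·(-1)^3·(-1)^2 = -1.
v=7: a=7^1·(≡2), b=7^1·(≡5) mod 7; (2|7)=+1, (5|7)=-1; (−1)^{1·1·3}·(+1)^1·(-1)^1 = +1.
|Ram(-7714, 13398)| = 4, even; anisotropic at {3, 11, 19, 29}.

[3, 11, 19, 29]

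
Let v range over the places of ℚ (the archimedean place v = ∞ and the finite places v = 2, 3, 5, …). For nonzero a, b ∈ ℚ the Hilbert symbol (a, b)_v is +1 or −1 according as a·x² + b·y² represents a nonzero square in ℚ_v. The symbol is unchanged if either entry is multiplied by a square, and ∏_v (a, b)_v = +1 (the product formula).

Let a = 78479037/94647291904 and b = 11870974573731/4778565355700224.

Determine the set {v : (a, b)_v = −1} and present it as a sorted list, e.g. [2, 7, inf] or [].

[7, 13]

(a, b) ≡ (13, 91) mod (ℚ^×)²; places V = {2, 3, 7, 11, 13, 17, 19, 23, ∞}.
(a,b)_23: α=-2, u≡3; β=0, v≡15 (mod 23); (3|23)=+1, (15|23)=-1; sign (−1)^0·+1^0·-1^-2 = +1.
(a,b)_∞: sgn(13)=+, sgn(91)=+, so +1.
(a,b)_17: α=0, u≡16; β=-2, v≡10 (mod 17); (16|17)=+1, (10|17)=-1; sign (−1)^0·+1^-2·-1^0 = +1.
(a,b)_13: α=3, u≡4; β=3, v≡8 (mod 13); (4|13)=+1, (8|13)=-1; sign (−1)^0·+1^3·-1^3 = -1.
(a,b)_2: α=-12, β=-20; u≡5, v≡3 (mod 8); ε(u)ε(v)=0·1, αω(v)=-12·1, βω(u)=-20·1; sum ≡ 0  ⇒  +1.
(a,b)_19: α=-2, u≡15; β=-4, v≡14 (mod 19); (15|19)=-1, (14|19)=-1; sign (−1)^0·-1^-4·-1^-2 = +1.
(a,b)_11: α=-2, u≡7; β=-2, v≡9 (mod 11); (7|11)=-1, (9|11)=+1; sign (−1)^0·-1^-2·+1^-2 = +1.
(a,b)_7: α=2, u≡5; β=7, v≡3 (mod 7); (5|7)=-1, (3|7)=-1; sign (−1)^0·-1^7·-1^2 = -1.
(a,b)_3: α=6, u≡1; β=8, v≡1 (mod 3); (1|3)=+1, (1|3)=+1; sign (−1)^0·+1^8·+1^6 = +1.
Ram(13, 91) = {7, 13}; no ℚ_7-point on the conic.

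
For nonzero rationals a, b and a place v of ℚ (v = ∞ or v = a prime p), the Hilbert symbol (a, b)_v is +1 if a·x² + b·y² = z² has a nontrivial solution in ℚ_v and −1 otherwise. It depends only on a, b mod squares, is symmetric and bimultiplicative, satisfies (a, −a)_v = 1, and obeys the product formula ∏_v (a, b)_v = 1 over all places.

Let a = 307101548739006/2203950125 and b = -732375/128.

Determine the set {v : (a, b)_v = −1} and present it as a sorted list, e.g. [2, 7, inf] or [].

Mod squares: a ≡ 230, b ≡ -6510. Check v ∈ {∞, 2, 3, 5, 7, 13, 17, 19, 23, 31}.
v=31: a=31^2·(≡26), b=31^1·(≡7) mod 31; (26|31)=-1, (7|31)=+1; (−1)^{2·1·15}·(-1)^1·(+1)^2 = -1.
v=5: a=5^-3·(≡1), b=5^3·(≡2) mod 5; (1|5)=+1, (2|5)=-1; (−1)^{-3·3·2}·(+1)^3·(-1)^-3 = -1.
v=19: a=19^-2·(≡3), b=19^0·(≡4) mod 19; (3|19)=-1, (4|19)=+1; (−1)^{-2·0·9}·(-1)^0·(+1)^-2 = +1.
v=17: a=17^-2·(≡16), b=17^0·(≡4) mod 17; (16|17)=+1, (4|17)=+1; (−1)^{-2·0·8}·(+1)^0·(+1)^-2 = +1.
v=∞: 230 > 0 and -6510 < 0  ⇒  (a,b)_∞ = +1.
v=23: a=23^1·(≡19), b=23^0·(≡17) mod 23; (19|23)=-1, (17|23)=-1; (−1)^{1·0·11}·(-1)^0·(-1)^1 = -1.
v=3: a=3^10·(≡2), b=3^3·(≡2) mod 3; (2|3)=-1, (2|3)=-1; (−1)^{10·3·1}·(-1)^3·(-1)^10 = -1.
v=2: v_2(a)=1, v_2(b)=-7; units ≡ 3, 1 (mod 8); ε·ε+αω+βω = 1·0+1·0+-7·1 ≡ 1  ⇒  (a,b)_2 = -1.
v=13: a=13^-2·(≡10), b=13^0·(≡10) mod 13; (10|13)=+1, (10|13)=+1; (−1)^{-2·0·6}·(+1)^0·(+1)^-2 = +1.
v=7: a=7^6·(≡3), b=7^1·(≡2) mod 7; (3|7)=-1, (2|7)=+1; (−1)^{6·1·3}·(-1)^1·(+1)^6 = -1.
|Ram(230, -6510)| = 6, even; anisotropic at {2, 3, 5, 7, 23, 31}.

[2, 3, 5, 7, 23, 31]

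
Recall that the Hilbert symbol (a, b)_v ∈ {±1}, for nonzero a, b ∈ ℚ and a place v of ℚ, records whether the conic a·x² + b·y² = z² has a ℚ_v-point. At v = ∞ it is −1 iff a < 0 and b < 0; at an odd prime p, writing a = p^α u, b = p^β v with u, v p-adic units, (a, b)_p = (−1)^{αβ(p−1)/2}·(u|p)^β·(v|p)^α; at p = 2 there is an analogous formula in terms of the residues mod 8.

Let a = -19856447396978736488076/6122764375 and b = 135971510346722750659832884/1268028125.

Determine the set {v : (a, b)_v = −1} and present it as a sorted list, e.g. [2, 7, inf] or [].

Mod squares: a ≡ -133, b ≡ 284345. Check v ∈ {∞, 2, 3, 5, 7, 11, 13, 17, 19, 29, 37, 53}.
v=19: a=19^1·(≡14), b=19^2·(≡2) mod 19; (14|19)=-1, (2|19)=-1; (−1)^{1·2·9}·(-1)^2·(-1)^1 = -1.
v=3: a=3^8·(≡2), b=3^0·(≡2) mod 3; (2|3)=-1, (2|3)=-1; (−1)^{8·0·1}·(-1)^0·(-1)^8 = +1.
v=∞: -133 < 0 and 284345 > 0  ⇒  (a,b)_∞ = +1.
v=2: v_2(a)=2, v_2(b)=2; units ≡ 3, 1 (mod 8); ε·ε+αω+βω = 1·0+2·0+2·1 ≡ 0  ⇒  (a,b)_2 = +1.
v=37: a=37^2·(≡6), b=37^3·(≡16) mod 37; (6|37)=-1, (16|37)=+1; (−1)^{2·3·18}·(-1)^3·(+1)^2 = -1.
v=5: a=5^-4·(≡3), b=5^-5·(≡1) mod 5; (3|5)=-1, (1|5)=+1; (−1)^{-4·-5·2}·(-1)^-5·(+1)^-4 = -1.
v=11: a=11^4·(≡7), b=11^6·(≡2) mod 11; (7|11)=-1, (2|11)=-1; (−1)^{4·6·5}·(-1)^6·(-1)^4 = +1.
v=53: a=53^2·(≡23), b=53^3·(≡48) mod 53; (23|53)=-1, (48|53)=-1; (−1)^{2·3·26}·(-1)^3·(-1)^2 = -1.
v=17: a=17^0·(≡10), b=17^2·(≡14) mod 17; (10|17)=-1, (14|17)=-1; (−1)^{0·2·8}·(-1)^2·(-1)^0 = +1.
v=29: a=29^4·(≡26), b=29^3·(≡10) mod 29; (26|29)=-1, (10|29)=-1; (−1)^{4·3·14}·(-1)^3·(-1)^4 = -1.
v=13: a=13^-4·(≡10), b=13^-2·(≡4) mod 13; (10|13)=+1, (4|13)=+1; (−1)^{-4·-2·6}·(+1)^-2·(+1)^-4 = +1.
v=7: a=7^-3·(≡4), b=7^-4·(≡6) mod 7; (4|7)=+1, (6|7)=-1; (−1)^{-3·-4·3}·(+1)^-4·(-1)^-3 = -1.
|Ram(-133, 284345)| = 6, even; anisotropic at {5, 7, 19, 29, 37, 53}.

[5, 7, 19, 29, 37, 53]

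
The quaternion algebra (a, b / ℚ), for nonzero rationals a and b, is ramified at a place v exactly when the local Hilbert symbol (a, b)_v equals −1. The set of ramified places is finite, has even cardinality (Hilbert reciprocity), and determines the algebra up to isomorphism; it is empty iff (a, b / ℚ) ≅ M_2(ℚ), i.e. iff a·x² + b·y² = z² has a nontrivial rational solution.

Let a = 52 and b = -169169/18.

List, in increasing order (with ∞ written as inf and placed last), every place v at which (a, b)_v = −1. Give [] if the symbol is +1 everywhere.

(a, b) ≡ (13, -2002) mod (ℚ^×)²; places V = {2, 3, 7, 11, 13, ∞}.
(a,b)_7: α=0, u≡3; β=1, v≡1 (mod 7); (3|7)=-1, (1|7)=+1; sign (−1)^0·-1^1·+1^0 = -1.
(a,b)_∞: sgn(13)=+, sgn(-2002)=−, so +1.
(a,b)_13: α=1, u≡4; β=3, v≡8 (mod 13); (4|13)=+1, (8|13)=-1; sign (−1)^0·+1^3·-1^1 = -1.
(a,b)_11: α=0, u≡8; β=1, v≡3 (mod 11); (8|11)=-1, (3|11)=+1; sign (−1)^0·-1^1·+1^0 = -1.
(a,b)_2: α=2, β=-1; u≡5, v≡7 (mod 8); ε(u)ε(v)=0·1, αω(v)=2·0, βω(u)=-1·1; sum ≡ 1  ⇒  -1.
(a,b)_3: α=0, u≡1; β=-2, v≡2 (mod 3); (1|3)=+1, (2|3)=-1; sign (−1)^0·+1^-2·-1^0 = +1.
(13, -2002 / ℚ) ramifies at {2, 7, 11, 13}: a division algebra.

[2, 7, 11, 13]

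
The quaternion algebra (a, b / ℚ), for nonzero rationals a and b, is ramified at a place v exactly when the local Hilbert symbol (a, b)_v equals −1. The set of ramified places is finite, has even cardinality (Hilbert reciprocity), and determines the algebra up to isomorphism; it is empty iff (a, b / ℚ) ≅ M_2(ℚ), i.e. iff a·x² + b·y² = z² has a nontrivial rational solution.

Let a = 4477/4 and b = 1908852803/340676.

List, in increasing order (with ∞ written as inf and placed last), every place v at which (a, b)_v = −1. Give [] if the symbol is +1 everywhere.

Mod squares: a ≡ 37, b ≡ 52003. Check v ∈ {∞, 2, 7, 11, 13, 17, 19, 23, 37}.
v=17: a=17^0·(≡10), b=17^3·(≡1) mod 17; (10|17)=-1, (1|17)=+1; (−1)^{0·3·8}·(-1)^3·(+1)^0 = -1.
v=∞: 37 > 0 and 52003 > 0  ⇒  (a,b)_∞ = +1.
v=7: a=7^0·(≡1), b=7^-1·(≡1) mod 7; (1|7)=+1, (1|7)=+1; (−1)^{0·-1·3}·(+1)^-1·(+1)^0 = +1.
v=2: v_2(a)=-2, v_2(b)=-2; units ≡ 5, 3 (mod 8); ε·ε+αω+βω = 0·1+-2·1+-2·1 ≡ 0  ⇒  (a,b)_2 = +1.
v=11: a=11^2·(≡1), b=11^2·(≡8) mod 11; (1|11)=+1, (8|11)=-1; (−1)^{2·2·5}·(+1)^2·(-1)^2 = +1.
v=37: a=37^1·(≡21), b=37^0·(≡5) mod 37; (21|37)=+1, (5|37)=-1; (−1)^{1·0·18}·(+1)^0·(-1)^1 = -1.
v=13: a=13^0·(≡11), b=13^2·(≡12) mod 13; (11|13)=-1, (12|13)=+1; (−1)^{0·2·6}·(-1)^2·(+1)^0 = +1.
v=23: a=23^0·(≡21), b=23^-3·(≡19) mod 23; (21|23)=-1, (19|23)=-1; (−1)^{0·-3·11}·(-1)^-3·(-1)^0 = -1.
v=19: a=19^0·(≡3), b=19^1·(≡6) mod 19; (3|19)=-1, (6|19)=+1; (−1)^{0·1·9}·(-1)^1·(+1)^0 = -1.
Ram(37, 52003) = {17, 19, 23, 37}; no ℚ_17-point on the conic.

[17, 19, 23, 37]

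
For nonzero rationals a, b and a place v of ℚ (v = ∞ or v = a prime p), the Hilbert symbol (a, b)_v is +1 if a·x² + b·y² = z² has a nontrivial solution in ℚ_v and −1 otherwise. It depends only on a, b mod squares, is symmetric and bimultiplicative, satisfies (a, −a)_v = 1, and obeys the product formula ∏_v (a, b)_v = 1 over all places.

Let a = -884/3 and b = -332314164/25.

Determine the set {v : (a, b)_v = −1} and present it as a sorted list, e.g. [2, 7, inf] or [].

(a, b) ≡ (-663, -21) mod (ℚ^×)²; places V = {2, 3, 5, 7, 13, 17, ∞}.
(a,b)_5: α=0, u≡2; β=-2, v≡1 (mod 5); (2|5)=-1, (1|5)=+1; sign (−1)^0·-1^-2·+1^0 = +1.
(a,b)_3: α=-1, u≡1; β=5, v≡2 (mod 3); (1|3)=+1, (2|3)=-1; sign (−1)^1·+1^5·-1^-1 = +1.
(a,b)_13: α=1, u≡12; β=2, v≡2 (mod 13); (12|13)=+1, (2|13)=-1; sign (−1)^0·+1^2·-1^1 = -1.
(a,b)_∞: sgn(-663)=−, sgn(-21)=−, so -1.
(a,b)_2: α=2, β=2; u≡1, v≡3 (mod 8); ε(u)ε(v)=0·1, αω(v)=2·1, βω(u)=2·0; sum ≡ 0  ⇒  +1.
(a,b)_17: α=1, u≡11; β=2, v≡9 (mod 17); (11|17)=-1, (9|17)=+1; sign (−1)^0·-1^2·+1^1 = +1.
(a,b)_7: α=0, u≡4; β=1, v≡4 (mod 7); (4|7)=+1, (4|7)=+1; sign (−1)^0·+1^1·+1^0 = +1.
(-663, -21 / ℚ) ramifies at {13, ∞}: a division algebra.

[13, inf]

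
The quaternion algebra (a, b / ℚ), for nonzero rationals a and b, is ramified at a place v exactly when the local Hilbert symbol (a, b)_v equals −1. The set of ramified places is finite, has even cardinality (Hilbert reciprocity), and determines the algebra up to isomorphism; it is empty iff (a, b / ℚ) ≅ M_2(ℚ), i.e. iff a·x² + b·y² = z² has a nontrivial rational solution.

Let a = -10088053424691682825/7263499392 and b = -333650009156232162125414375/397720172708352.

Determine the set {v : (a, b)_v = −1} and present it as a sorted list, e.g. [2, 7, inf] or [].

Mod squares: a ≡ -25346, b ≡ -46. Check v ∈ {∞, 2, 3, 5, 7, 11, 13, 19, 23, 29, 31}.
v=2: v_2(a)=-7, v_2(b)=-9; units ≡ 7, 1 (mod 8); ε·ε+αω+βω = 1·0+-7·0+-9·0 ≡ 0  ⇒  (a,b)_2 = +1.
v=3: a=3^-10·(≡1), b=3^-14·(≡2) mod 3; (1|3)=+1, (2|3)=-1; (−1)^{-10·-14·1}·(+1)^-14·(-1)^-10 = +1.
v=∞: -25346 < 0 and -46 < 0  ⇒  (a,b)_∞ = -1.
v=7: a=7^4·(≡4), b=7^8·(≡5) mod 7; (4|7)=+1, (5|7)=-1; (−1)^{4·8·3}·(+1)^8·(-1)^4 = +1.
v=23: a=23^1·(≡8), b=23^1·(≡14) mod 23; (8|23)=+1, (14|23)=-1; (−1)^{1·1·11}·(+1)^1·(-1)^1 = +1.
v=29: a=29^3·(≡5), b=29^4·(≡19) mod 29; (5|29)=+1, (19|29)=-1; (−1)^{3·4·14}·(+1)^4·(-1)^3 = -1.
v=19: a=19^5·(≡15), b=19^6·(≡4) mod 19; (15|19)=-1, (4|19)=+1; (−1)^{5·6·9}·(-1)^6·(+1)^5 = +1.
v=31: a=31^-2·(≡12), b=31^-2·(≡5) mod 31; (12|31)=-1, (5|31)=+1; (−1)^{-2·-2·15}·(-1)^-2·(+1)^-2 = +1.
v=11: a=11^2·(≡3), b=11^2·(≡3) mod 11; (3|11)=+1, (3|11)=+1; (−1)^{2·2·5}·(+1)^2·(+1)^2 = +1.
v=13: a=13^0·(≡3), b=13^-2·(≡5) mod 13; (3|13)=+1, (5|13)=-1; (−1)^{0·-2·6}·(+1)^-2·(-1)^0 = +1.
v=5: a=5^2·(≡1), b=5^4·(≡1) mod 5; (1|5)=+1, (1|5)=+1; (−1)^{2·4·2}·(+1)^4·(+1)^2 = +1.
Ram(-25346, -46) = {29, ∞}; no ℚ_29-point on the conic.

[29, inf]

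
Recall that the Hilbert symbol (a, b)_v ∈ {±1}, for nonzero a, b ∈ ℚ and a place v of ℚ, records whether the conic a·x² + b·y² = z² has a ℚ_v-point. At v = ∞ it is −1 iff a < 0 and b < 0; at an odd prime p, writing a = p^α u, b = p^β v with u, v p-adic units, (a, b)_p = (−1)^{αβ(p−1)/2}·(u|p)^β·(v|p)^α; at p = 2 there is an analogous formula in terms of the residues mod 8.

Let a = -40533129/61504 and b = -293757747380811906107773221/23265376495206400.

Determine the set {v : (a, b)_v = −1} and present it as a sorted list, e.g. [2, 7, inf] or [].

[2, 7, 29, inf]

Mod squares: a ≡ -329, b ≡ -9541. Check v ∈ {∞, 2, 3, 5, 7, 13, 29, 31, 37, 47}.
v=37: a=37^0·(≡26), b=37^2·(≡24) mod 37; (26|37)=+1, (24|37)=-1; (−1)^{0·2·18}·(+1)^2·(-1)^0 = +1.
v=5: a=5^0·(≡4), b=5^-2·(≡4) mod 5; (4|5)=+1, (4|5)=+1; (−1)^{0·-2·2}·(+1)^-2·(+1)^0 = +1.
v=29: a=29^0·(≡18), b=29^1·(≡18) mod 29; (18|29)=-1, (18|29)=-1; (−1)^{0·1·14}·(-1)^1·(-1)^0 = -1.
v=7: a=7^1·(≡1), b=7^3·(≡1) mod 7; (1|7)=+1, (1|7)=+1; (−1)^{1·3·3}·(+1)^3·(+1)^1 = -1.
v=13: a=13^2·(≡9), b=13^6·(≡4) mod 13; (9|13)=+1, (4|13)=+1; (−1)^{2·6·6}·(+1)^6·(+1)^2 = +1.
v=∞: -329 < 0 and -9541 < 0  ⇒  (a,b)_∞ = -1.
v=47: a=47^1·(≡20), b=47^3·(≡27) mod 47; (20|47)=-1, (27|47)=+1; (−1)^{1·3·23}·(-1)^3·(+1)^1 = +1.
v=3: a=3^6·(≡1), b=3^16·(≡2) mod 3; (1|3)=+1, (2|3)=-1; (−1)^{6·16·1}·(+1)^16·(-1)^6 = +1.
v=31: a=31^-2·(≡11), b=31^-6·(≡20) mod 31; (11|31)=-1, (20|31)=+1; (−1)^{-2·-6·15}·(-1)^-6·(+1)^-2 = +1.
v=2: v_2(a)=-6, v_2(b)=-20; units ≡ 7, 3 (mod 8); ε·ε+αω+βω = 1·1+-6·1+-20·0 ≡ 1  ⇒  (a,b)_2 = -1.
Ram(-329, -9541) = {2, 7, 29, ∞}; no ℚ_2-point on the conic.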